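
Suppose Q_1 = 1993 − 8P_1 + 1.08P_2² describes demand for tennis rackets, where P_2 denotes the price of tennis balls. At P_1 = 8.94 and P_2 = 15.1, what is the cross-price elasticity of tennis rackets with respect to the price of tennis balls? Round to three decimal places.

At P_1 = 8.94 and P_2 = 15.1: Q_1 = 2167.731.
∂Q_1/∂P_2 = 2.16P_2 = 2.16(15.1) = 32.6160.
ε = (∂Q_1/∂P_2)(P_2/Q_1) = 32.6160 × (15.1/2167.731) ≈ 0.227.

0.227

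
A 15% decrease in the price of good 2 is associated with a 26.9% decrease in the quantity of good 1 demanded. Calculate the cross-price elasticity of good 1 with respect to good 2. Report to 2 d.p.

1.79

ε = (%ΔQ of good 1) / (%ΔP of good 2) = (-26.9%) / (-15%) ≈ 1.79.
Positive cross-price elasticity: substitutes.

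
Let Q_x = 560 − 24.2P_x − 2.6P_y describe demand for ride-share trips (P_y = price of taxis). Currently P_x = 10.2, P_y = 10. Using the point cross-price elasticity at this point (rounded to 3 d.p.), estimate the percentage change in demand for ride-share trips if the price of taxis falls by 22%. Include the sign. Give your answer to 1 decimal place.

At P_x = 10.2, P_y = 10: Q_x = 287.16.
∂Q_x/∂P_y = -2.6.
ε = (∂Q_x/∂P_y)(P_y/Q_x) = -2.6000 × 10/287.16 ≈ -0.091.
%ΔQ_x ≈ ε × %ΔP_y = -0.091 × (-22%) = 2.0%.

2.0%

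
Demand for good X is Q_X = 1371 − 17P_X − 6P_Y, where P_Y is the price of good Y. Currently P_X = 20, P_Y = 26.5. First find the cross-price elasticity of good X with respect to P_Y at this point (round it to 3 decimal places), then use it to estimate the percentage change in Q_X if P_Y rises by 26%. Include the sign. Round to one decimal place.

At P_X = 20, P_Y = 26.5: Q_X = 872.
∂Q_X/∂P_Y = -6.
ε = (∂Q_X/∂P_Y)(P_Y/Q_X) = -6.0000 × 26.5/872 ≈ -0.182.
%ΔQ_X ≈ ε × %ΔP_Y = -0.182 × (26%) = -4.7%.

-4.7%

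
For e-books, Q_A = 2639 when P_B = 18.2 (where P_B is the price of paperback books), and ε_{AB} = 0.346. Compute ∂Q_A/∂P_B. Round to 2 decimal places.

ε = (∂Q_A/∂P_B)·(P_B/Q_A) ⇒ ∂Q_A/∂P_B = ε·Q_A/P_B = 0.346 × 2639/18.2 ≈ 50.17.

50.17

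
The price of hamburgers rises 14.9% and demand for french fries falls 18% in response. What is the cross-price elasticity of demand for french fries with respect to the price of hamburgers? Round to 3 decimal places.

-1.208

ε = (%ΔQ of french fries) / (%ΔP of hamburgers) = (-18%) / (14.9%) ≈ -1.208.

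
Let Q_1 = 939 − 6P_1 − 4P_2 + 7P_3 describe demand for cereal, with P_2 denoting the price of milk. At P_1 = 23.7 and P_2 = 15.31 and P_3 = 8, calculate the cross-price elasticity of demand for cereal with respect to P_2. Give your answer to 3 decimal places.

-0.077

At P_1 = 23.7 and P_2 = 15.31 and P_3 = 8: Q_1 = 791.56.
∂Q_1/∂P_2 = -4.
ε = (∂Q_1/∂P_2)(P_2/Q_1) = -4 × (15.31/791.56) ≈ -0.077.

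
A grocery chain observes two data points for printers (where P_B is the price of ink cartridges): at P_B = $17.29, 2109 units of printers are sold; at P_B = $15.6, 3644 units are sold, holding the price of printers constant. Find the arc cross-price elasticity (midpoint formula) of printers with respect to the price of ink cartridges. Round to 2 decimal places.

ΔQ_A = 3644 − 2109 = 1535; ΔP_B = 15.6 − 17.29 = -1.69.
Midpoints: Q̄_A = 2876.5, P̄_B = 16.45.
ε = (ΔQ_A/Q̄_A)/(ΔP_B/P̄_B) = (1535/2876.5)/(-1.69/16.45) ≈ -5.19.
ε < 0: printers and ink cartridges are complements.

-5.19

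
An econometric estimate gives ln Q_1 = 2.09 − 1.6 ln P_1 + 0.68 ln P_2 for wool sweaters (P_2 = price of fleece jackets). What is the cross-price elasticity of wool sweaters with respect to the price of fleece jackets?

0.68

In a log-linear (constant-elasticity) demand function, the coefficient on ln P_2 is the cross-price elasticity.
ε = 0.68. Positive, so wool sweaters and fleece jackets are substitutes.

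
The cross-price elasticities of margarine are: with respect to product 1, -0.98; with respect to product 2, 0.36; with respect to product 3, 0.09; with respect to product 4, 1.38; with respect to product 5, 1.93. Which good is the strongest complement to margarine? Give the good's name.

Complements have ε < 0. The most negative value is -0.98 (product 1).

product 1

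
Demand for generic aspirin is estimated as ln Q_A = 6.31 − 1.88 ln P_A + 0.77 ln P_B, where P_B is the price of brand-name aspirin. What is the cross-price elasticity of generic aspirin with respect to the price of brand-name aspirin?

In a log-linear (constant-elasticity) demand function, the coefficient on ln P_B is the cross-price elasticity.
ε = 0.77. Positive, so generic aspirin and brand-name aspirin are substitutes.

0.77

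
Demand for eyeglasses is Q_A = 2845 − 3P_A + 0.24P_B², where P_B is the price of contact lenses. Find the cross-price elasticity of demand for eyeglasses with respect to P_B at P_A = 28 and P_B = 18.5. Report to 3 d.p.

At P_A = 28 and P_B = 18.5: Q_A = 2843.14.
∂Q_A/∂P_B = 0.48P_B = 0.48(18.5) = 8.8800.
ε = (∂Q_A/∂P_B)(P_B/Q_A) = 8.8800 × (18.5/2843.14) ≈ 0.058.

0.058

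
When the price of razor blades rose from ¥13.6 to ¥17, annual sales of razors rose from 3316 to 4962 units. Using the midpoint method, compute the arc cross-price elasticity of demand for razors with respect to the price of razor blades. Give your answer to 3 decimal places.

1.790

ΔQ_A = 4962 − 3316 = 1646; ΔP_B = 17 − 13.6 = 3.4.
Midpoints: Q̄_A = 4139.0, P̄_B = 15.30.
ε = (ΔQ_A/Q̄_A)/(ΔP_B/P̄_B) = (1646/4139.0)/(3.4/15.30) ≈ 1.790.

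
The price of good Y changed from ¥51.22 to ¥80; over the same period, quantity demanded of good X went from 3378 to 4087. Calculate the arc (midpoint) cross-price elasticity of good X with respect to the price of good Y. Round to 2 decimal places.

0.43

ΔQ_X = 4087 − 3378 = 709; ΔP_Y = 80 − 51.22 = 28.78.
Midpoints: Q̄_X = 3732.5, P̄_Y = 65.61.
ε = (ΔQ_X/Q̄_X)/(ΔP_Y/P̄_Y) = (709/3732.5)/(28.78/65.61) ≈ 0.43.
ε > 0: good X and good Y are substitutes.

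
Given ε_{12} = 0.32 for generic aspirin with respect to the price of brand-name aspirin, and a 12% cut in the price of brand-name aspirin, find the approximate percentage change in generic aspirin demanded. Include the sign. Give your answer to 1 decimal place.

%ΔQ ≈ ε × %ΔP of brand-name aspirin = 0.32 × (-12%) = -3.8%.

-3.8%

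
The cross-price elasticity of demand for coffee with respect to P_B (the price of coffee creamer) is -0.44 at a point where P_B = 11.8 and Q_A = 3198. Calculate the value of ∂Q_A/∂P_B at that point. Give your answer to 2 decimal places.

-119.25

ε = (∂Q_A/∂P_B)·(P_B/Q_A) ⇒ ∂Q_A/∂P_B = ε·Q_A/P_B = -0.44 × 3198/11.8 ≈ -119.25.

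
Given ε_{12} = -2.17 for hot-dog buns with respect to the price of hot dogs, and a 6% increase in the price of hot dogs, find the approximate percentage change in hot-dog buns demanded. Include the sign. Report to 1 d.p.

-13.0%

%ΔQ ≈ ε × %ΔP of hot dogs = -2.17 × (6%) = -13.0%.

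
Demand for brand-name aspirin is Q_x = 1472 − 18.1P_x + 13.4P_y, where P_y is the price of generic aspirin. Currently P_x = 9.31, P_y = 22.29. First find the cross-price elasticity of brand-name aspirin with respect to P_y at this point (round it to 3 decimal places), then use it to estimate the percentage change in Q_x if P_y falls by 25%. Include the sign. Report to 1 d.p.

-4.7%

At P_x = 9.31, P_y = 22.29: Q_x = 1602.175.
∂Q_x/∂P_y = 13.4.
ε = (∂Q_x/∂P_y)(P_y/Q_x) = 13.4000 × 22.29/1602.175 ≈ 0.186.
%ΔQ_x ≈ ε × %ΔP_y = 0.186 × (-25%) = -4.7%.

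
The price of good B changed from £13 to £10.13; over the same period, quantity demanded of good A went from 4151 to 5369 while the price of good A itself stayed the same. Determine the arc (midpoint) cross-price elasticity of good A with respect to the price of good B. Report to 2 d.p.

ΔQ_A = 5369 − 4151 = 1218; ΔP_B = 10.13 − 13 = -2.87.
Midpoints: Q̄_A = 4760.0, P̄_B = 11.57.
ε = (ΔQ_A/Q̄_A)/(ΔP_B/P̄_B) = (1218/4760.0)/(-2.87/11.57) ≈ -1.03.

-1.03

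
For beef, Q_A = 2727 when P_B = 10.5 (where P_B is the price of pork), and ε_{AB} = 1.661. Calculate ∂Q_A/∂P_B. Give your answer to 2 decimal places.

ε = (∂Q_A/∂P_B)·(P_B/Q_A) ⇒ ∂Q_A/∂P_B = ε·Q_A/P_B = 1.661 × 2727/10.5 ≈ 431.39.

431.39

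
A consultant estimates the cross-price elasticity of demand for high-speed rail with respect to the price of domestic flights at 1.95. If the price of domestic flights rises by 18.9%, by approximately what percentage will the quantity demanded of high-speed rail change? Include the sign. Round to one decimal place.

36.9%

%ΔQ ≈ ε × %ΔP of domestic flights = 1.95 × (18.9%) = 36.9%.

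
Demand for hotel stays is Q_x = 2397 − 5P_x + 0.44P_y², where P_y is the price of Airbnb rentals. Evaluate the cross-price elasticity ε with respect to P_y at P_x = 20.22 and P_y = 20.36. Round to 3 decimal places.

0.147

At P_x = 20.22 and P_y = 20.36: Q_x = 2478.293.
∂Q_x/∂P_y = 0.88P_y = 0.88(20.36) = 17.9168.
ε = (∂Q_x/∂P_y)(P_y/Q_x) = 17.9168 × (20.36/2478.293) ≈ 0.147.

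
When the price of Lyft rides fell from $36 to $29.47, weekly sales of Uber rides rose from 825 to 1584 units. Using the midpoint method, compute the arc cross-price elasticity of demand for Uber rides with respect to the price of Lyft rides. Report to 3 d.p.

-3.159

ΔQ_A = 1584 − 825 = 759; ΔP_B = 29.47 − 36 = -6.53.
Midpoints: Q̄_A = 1204.5, P̄_B = 32.73.
ε = (ΔQ_A/Q̄_A)/(ΔP_B/P̄_B) = (759/1204.5)/(-6.53/32.73) ≈ -3.159.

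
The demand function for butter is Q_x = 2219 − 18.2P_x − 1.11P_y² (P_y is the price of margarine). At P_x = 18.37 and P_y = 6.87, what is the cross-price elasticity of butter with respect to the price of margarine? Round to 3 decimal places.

At P_x = 18.37 and P_y = 6.87: Q_x = 1832.277.
∂Q_x/∂P_y = -2.22P_y = -2.22(6.87) = -15.2514.
ε = (∂Q_x/∂P_y)(P_y/Q_x) = -15.2514 × (6.87/1832.277) ≈ -0.057.
ε < 0: complements.

-0.057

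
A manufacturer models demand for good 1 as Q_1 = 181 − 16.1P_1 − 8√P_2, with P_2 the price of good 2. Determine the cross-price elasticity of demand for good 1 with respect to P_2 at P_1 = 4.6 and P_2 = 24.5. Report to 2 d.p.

-0.29

At P_1 = 4.6 and P_2 = 24.5: Q_1 = 67.342.
∂Q_1/∂P_2 = -8/(2√P_2) = -8/(2√24.5) = -0.8081.
ε = (∂Q_1/∂P_2)(P_2/Q_1) = -0.8081 × (24.5/67.342) ≈ -0.29.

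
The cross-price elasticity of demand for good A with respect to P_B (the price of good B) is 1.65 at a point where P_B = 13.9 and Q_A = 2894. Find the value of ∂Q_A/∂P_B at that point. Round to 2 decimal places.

ε = (∂Q_A/∂P_B)·(P_B/Q_A) ⇒ ∂Q_A/∂P_B = ε·Q_A/P_B = 1.65 × 2894/13.9 ≈ 343.53.

343.53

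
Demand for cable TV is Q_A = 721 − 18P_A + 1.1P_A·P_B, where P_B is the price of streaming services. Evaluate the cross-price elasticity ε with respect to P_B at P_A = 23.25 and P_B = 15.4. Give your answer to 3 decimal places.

0.566

At P_A = 23.25 and P_B = 15.4: Q_A = 696.355.
∂Q_A/∂P_B = 1.1P_A = 1.1(23.25) = 25.5750.
ε = (∂Q_A/∂P_B)(P_B/Q_A) = 25.5750 × (15.4/696.355) ≈ 0.566.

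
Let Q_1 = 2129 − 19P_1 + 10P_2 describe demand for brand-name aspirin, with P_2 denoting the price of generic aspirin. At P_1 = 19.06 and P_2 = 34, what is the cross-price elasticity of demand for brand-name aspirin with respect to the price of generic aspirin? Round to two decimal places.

0.16

At P_1 = 19.06 and P_2 = 34: Q_1 = 2106.86.
∂Q_1/∂P_2 = 10.
ε = (∂Q_1/∂P_2)(P_2/Q_1) = 10 × (34/2106.86) ≈ 0.16.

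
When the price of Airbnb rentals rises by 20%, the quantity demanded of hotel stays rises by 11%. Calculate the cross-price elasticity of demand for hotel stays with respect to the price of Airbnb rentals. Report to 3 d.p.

0.550

ε = (%ΔQ of hotel stays) / (%ΔP of Airbnb rentals) = (11%) / (20%) ≈ 0.550.
Positive cross-price elasticity: substitutes.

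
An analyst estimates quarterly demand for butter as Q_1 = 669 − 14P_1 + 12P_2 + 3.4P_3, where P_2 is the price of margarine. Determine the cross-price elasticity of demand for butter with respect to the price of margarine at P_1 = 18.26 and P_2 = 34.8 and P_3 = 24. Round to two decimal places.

0.46

At P_1 = 18.26 and P_2 = 34.8 and P_3 = 24: Q_1 = 912.56.
∂Q_1/∂P_2 = 12.
ε = (∂Q_1/∂P_2)(P_2/Q_1) = 12 × (34.8/912.56) ≈ 0.46.
Since ε > 0, butter and margarine are substitutes.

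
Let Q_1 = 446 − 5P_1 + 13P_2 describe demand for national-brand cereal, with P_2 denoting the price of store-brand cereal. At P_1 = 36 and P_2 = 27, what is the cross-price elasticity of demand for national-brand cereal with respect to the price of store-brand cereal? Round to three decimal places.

0.569

At P_1 = 36 and P_2 = 27: Q_1 = 617.
∂Q_1/∂P_2 = 13.
ε = (∂Q_1/∂P_2)(P_2/Q_1) = 13 × (27/617) ≈ 0.569.
Since ε > 0, national-brand cereal and store-brand cereal are substitutes.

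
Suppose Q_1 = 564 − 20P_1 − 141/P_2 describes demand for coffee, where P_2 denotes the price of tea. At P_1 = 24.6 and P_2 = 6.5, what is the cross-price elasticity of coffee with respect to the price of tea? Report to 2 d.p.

0.43

At P_1 = 24.6 and P_2 = 6.5: Q_1 = 50.308.
∂Q_1/∂P_2 = 141/P_2² = 3.3373.
ε = (∂Q_1/∂P_2)(P_2/Q_1) = 3.3373 × (6.5/50.308) ≈ 0.43.
ε > 0: substitutes.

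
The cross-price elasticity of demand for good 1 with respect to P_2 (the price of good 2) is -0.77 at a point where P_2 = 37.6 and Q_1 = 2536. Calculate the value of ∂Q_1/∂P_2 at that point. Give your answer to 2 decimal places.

ε = (∂Q_1/∂P_2)·(P_2/Q_1) ⇒ ∂Q_1/∂P_2 = ε·Q_1/P_2 = -0.77 × 2536/37.6 ≈ -51.93.

-51.93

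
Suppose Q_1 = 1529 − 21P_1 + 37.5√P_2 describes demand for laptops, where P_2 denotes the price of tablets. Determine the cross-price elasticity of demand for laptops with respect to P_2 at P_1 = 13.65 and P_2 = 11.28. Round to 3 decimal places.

0.046

At P_1 = 13.65 and P_2 = 11.28: Q_1 = 1368.296.
∂Q_1/∂P_2 = 37.5/(2√P_2) = 37.5/(2√11.28) = 5.5827.
ε = (∂Q_1/∂P_2)(P_2/Q_1) = 5.5827 × (11.28/1368.296) ≈ 0.046.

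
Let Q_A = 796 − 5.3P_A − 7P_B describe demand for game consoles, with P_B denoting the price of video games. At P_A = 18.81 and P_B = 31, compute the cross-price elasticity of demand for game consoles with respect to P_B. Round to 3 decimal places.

-0.453

At P_A = 18.81 and P_B = 31: Q_A = 479.307.
∂Q_A/∂P_B = -7.
ε = (∂Q_A/∂P_B)(P_B/Q_A) = -7 × (31/479.307) ≈ -0.453.
Since ε < 0, game consoles and video games are complements.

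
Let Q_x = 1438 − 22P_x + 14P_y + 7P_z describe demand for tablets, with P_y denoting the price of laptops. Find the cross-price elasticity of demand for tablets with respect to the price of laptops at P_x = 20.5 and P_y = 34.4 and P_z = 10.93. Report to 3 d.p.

0.312

At P_x = 20.5 and P_y = 34.4 and P_z = 10.93: Q_x = 1545.11.
∂Q_x/∂P_y = 14.
ε = (∂Q_x/∂P_y)(P_y/Q_x) = 14 × (34.4/1545.11) ≈ 0.312.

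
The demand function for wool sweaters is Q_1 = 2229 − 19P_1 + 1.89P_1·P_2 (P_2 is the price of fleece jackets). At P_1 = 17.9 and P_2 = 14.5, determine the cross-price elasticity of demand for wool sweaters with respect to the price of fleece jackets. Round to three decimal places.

At P_1 = 17.9 and P_2 = 14.5: Q_1 = 2379.450.
∂Q_1/∂P_2 = 1.89P_1 = 1.89(17.9) = 33.8310.
ε = (∂Q_1/∂P_2)(P_2/Q_1) = 33.8310 × (14.5/2379.450) ≈ 0.206.

0.206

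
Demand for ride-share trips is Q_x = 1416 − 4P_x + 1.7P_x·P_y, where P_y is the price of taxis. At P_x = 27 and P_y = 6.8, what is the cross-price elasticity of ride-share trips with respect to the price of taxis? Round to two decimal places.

At P_x = 27 and P_y = 6.8: Q_x = 1620.12.
∂Q_x/∂P_y = 1.7P_x = 1.7(27) = 45.9000.
ε = (∂Q_x/∂P_y)(P_y/Q_x) = 45.9000 × (6.8/1620.12) ≈ 0.19.

0.19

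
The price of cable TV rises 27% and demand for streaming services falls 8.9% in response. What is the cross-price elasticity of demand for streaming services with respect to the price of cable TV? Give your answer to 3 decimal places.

-0.330

ε = (%ΔQ of streaming services) / (%ΔP of cable TV) = (-8.9%) / (27%) ≈ -0.330.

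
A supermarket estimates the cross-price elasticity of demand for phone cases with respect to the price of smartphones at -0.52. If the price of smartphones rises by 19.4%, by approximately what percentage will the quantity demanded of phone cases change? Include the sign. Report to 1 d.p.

-10.1%

%ΔQ ≈ ε × %ΔP of smartphones = -0.52 × (19.4%) = -10.1%.
Demand for phone cases falls by about 10.1%.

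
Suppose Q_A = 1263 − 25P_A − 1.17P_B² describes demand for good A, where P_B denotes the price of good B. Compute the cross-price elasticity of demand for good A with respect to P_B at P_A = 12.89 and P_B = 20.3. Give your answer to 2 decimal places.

-2.10

At P_A = 12.89 and P_B = 20.3: Q_A = 458.605.
∂Q_A/∂P_B = -2.34P_B = -2.34(20.3) = -47.5020.
ε = (∂Q_A/∂P_B)(P_B/Q_A) = -47.5020 × (20.3/458.605) ≈ -2.10.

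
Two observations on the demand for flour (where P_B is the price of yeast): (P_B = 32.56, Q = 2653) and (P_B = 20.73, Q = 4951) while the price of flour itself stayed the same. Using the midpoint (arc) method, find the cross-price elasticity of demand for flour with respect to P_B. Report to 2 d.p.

ΔQ_A = 4951 − 2653 = 2298; ΔP_B = 20.73 − 32.56 = -11.83.
Midpoints: Q̄_A = 3802.0, P̄_B = 26.65.
ε = (ΔQ_A/Q̄_A)/(ΔP_B/P̄_B) = (2298/3802.0)/(-11.83/26.65) ≈ -1.36.

-1.36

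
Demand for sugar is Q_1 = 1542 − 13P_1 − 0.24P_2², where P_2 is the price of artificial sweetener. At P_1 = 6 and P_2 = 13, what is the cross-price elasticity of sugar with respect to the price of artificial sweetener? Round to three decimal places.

-0.057

At P_1 = 6 and P_2 = 13: Q_1 = 1423.44.
∂Q_1/∂P_2 = -0.48P_2 = -0.48(13) = -6.2400.
ε = (∂Q_1/∂P_2)(P_2/Q_1) = -6.2400 × (13/1423.44) ≈ -0.057.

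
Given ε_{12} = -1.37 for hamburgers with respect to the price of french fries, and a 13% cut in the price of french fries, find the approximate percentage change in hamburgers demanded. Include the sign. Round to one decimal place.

%ΔQ ≈ ε × %ΔP of french fries = -1.37 × (-13%) = 17.8%.

17.8%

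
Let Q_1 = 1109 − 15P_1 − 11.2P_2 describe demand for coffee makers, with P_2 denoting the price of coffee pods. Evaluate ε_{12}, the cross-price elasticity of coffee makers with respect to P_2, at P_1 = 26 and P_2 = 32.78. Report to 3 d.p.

At P_1 = 26 and P_2 = 32.78: Q_1 = 351.864.
∂Q_1/∂P_2 = -11.2.
ε = (∂Q_1/∂P_2)(P_2/Q_1) = -11.2 × (32.78/351.864) ≈ -1.043.

-1.043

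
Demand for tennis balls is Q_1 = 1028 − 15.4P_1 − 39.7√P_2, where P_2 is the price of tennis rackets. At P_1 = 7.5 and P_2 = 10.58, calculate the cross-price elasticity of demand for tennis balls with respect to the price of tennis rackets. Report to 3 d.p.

-0.082

At P_1 = 7.5 and P_2 = 10.58: Q_1 = 783.368.
∂Q_1/∂P_2 = -39.7/(2√P_2) = -39.7/(2√10.58) = -6.1026.
ε = (∂Q_1/∂P_2)(P_2/Q_1) = -6.1026 × (10.58/783.368) ≈ -0.082.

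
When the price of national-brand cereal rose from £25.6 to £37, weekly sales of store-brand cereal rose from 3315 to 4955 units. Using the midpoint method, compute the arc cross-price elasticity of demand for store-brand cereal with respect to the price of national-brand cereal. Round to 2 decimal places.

1.09

ΔQ_A = 4955 − 3315 = 1640; ΔP_B = 37 − 25.6 = 11.4.
Midpoints: Q̄_A = 4135.0, P̄_B = 31.30.
ε = (ΔQ_A/Q̄_A)/(ΔP_B/P̄_B) = (1640/4135.0)/(11.4/31.30) ≈ 1.09.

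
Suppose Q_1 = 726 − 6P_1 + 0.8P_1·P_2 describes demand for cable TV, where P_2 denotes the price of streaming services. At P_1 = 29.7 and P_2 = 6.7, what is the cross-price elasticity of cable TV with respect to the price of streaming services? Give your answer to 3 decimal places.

0.225

At P_1 = 29.7 and P_2 = 6.7: Q_1 = 706.992.
∂Q_1/∂P_2 = 0.8P_1 = 0.8(29.7) = 23.7600.
ε = (∂Q_1/∂P_2)(P_2/Q_1) = 23.7600 × (6.7/706.992) ≈ 0.225.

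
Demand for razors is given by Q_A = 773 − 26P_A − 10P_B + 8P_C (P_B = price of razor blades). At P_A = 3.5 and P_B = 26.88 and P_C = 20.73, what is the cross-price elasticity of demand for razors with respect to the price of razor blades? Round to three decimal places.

-0.464

At P_A = 3.5 and P_B = 26.88 and P_C = 20.73: Q_A = 579.04.
∂Q_A/∂P_B = -10.
ε = (∂Q_A/∂P_B)(P_B/Q_A) = -10 × (26.88/579.04) ≈ -0.464.
Since ε < 0, razors and razor blades are complements.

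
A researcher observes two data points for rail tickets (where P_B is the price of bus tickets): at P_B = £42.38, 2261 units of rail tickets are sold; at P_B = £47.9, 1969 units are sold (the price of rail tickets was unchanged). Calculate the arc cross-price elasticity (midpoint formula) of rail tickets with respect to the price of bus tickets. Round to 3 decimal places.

ΔQ_A = 1969 − 2261 = -292; ΔP_B = 47.9 − 42.38 = 5.52.
Midpoints: Q̄_A = 2115.0, P̄_B = 45.14.
ε = (ΔQ_A/Q̄_A)/(ΔP_B/P̄_B) = (-292/2115.0)/(5.52/45.14) ≈ -1.129.

-1.129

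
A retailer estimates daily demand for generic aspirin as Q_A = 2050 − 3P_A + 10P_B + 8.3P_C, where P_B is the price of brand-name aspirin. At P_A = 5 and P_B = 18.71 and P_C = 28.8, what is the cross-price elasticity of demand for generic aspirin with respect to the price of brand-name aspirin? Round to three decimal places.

0.076

At P_A = 5 and P_B = 18.71 and P_C = 28.8: Q_A = 2461.14.
∂Q_A/∂P_B = 10.
ε = (∂Q_A/∂P_B)(P_B/Q_A) = 10 × (18.71/2461.14) ≈ 0.076.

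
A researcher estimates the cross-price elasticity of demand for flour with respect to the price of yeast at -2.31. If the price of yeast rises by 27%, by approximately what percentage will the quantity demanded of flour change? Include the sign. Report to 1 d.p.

%ΔQ ≈ ε × %ΔP of yeast = -2.31 × (27%) = -62.4%.
Demand for flour falls by about 62.4%.

-62.4%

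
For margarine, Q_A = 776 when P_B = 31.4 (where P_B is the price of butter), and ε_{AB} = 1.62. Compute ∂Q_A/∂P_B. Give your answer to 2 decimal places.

40.04

ε = (∂Q_A/∂P_B)·(P_B/Q_A) ⇒ ∂Q_A/∂P_B = ε·Q_A/P_B = 1.62 × 776/31.4 ≈ 40.04.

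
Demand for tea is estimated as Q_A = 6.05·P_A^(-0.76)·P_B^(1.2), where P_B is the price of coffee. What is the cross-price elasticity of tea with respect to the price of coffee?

1.20

In a log-linear (constant-elasticity) demand function, the coefficient on the exponent of P_B is the cross-price elasticity.
ε = 1.20. Positive, so tea and coffee are substitutes.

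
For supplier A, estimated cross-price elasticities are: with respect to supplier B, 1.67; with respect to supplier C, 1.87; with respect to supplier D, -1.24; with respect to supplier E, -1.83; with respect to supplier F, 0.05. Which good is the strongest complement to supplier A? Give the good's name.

Complements have ε < 0. The most negative value is -1.83 (supplier E).

supplier E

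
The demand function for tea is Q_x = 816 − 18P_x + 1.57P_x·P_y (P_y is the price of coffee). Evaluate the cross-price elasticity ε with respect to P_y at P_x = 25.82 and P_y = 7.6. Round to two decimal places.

0.47

At P_x = 25.82 and P_y = 7.6: Q_x = 659.324.
∂Q_x/∂P_y = 1.57P_x = 1.57(25.82) = 40.5374.
ε = (∂Q_x/∂P_y)(P_y/Q_x) = 40.5374 × (7.6/659.324) ≈ 0.47.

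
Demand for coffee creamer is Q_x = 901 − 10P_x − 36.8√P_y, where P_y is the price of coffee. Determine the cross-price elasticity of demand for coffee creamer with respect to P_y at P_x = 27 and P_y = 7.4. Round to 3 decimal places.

At P_x = 27 and P_y = 7.4: Q_x = 530.893.
∂Q_x/∂P_y = -36.8/(2√P_y) = -36.8/(2√7.4) = -6.7640.
ε = (∂Q_x/∂P_y)(P_y/Q_x) = -6.7640 × (7.4/530.893) ≈ -0.094.

-0.094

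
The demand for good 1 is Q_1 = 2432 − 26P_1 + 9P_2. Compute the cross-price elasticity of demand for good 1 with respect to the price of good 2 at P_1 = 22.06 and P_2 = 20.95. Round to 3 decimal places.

At P_1 = 22.06 and P_2 = 20.95: Q_1 = 2046.99.
∂Q_1/∂P_2 = 9.
ε = (∂Q_1/∂P_2)(P_2/Q_1) = 9 × (20.95/2046.99) ≈ 0.092.
Since ε > 0, good 1 and good 2 are substitutes.

0.092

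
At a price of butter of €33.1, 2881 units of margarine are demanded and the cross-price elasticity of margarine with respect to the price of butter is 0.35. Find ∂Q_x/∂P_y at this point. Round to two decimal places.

ε = (∂Q_x/∂P_y)·(P_y/Q_x) ⇒ ∂Q_x/∂P_y = ε·Q_x/P_y = 0.35 × 2881/33.1 ≈ 30.46.

30.46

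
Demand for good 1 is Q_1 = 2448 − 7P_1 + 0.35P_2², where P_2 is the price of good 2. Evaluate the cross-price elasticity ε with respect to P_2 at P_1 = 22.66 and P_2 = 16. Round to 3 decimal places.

0.075

At P_1 = 22.66 and P_2 = 16: Q_1 = 2378.98.
∂Q_1/∂P_2 = 0.7P_2 = 0.7(16) = 11.2000.
ε = (∂Q_1/∂P_2)(P_2/Q_1) = 11.2000 × (16/2378.98) ≈ 0.075.
ε > 0: substitutes.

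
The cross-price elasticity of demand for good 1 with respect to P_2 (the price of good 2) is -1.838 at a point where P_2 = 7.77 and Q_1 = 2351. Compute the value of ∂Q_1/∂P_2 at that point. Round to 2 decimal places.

-556.13

ε = (∂Q_1/∂P_2)·(P_2/Q_1) ⇒ ∂Q_1/∂P_2 = ε·Q_1/P_2 = -1.838 × 2351/7.77 ≈ -556.13.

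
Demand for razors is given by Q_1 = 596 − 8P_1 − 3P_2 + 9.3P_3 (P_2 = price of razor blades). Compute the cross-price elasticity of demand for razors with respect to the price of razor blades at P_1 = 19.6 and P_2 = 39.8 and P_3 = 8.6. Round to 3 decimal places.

-0.299

At P_1 = 19.6 and P_2 = 39.8 and P_3 = 8.6: Q_1 = 399.78.
∂Q_1/∂P_2 = -3.
ε = (∂Q_1/∂P_2)(P_2/Q_1) = -3 × (39.8/399.78) ≈ -0.299.
Since ε < 0, razors and razor blades are complements.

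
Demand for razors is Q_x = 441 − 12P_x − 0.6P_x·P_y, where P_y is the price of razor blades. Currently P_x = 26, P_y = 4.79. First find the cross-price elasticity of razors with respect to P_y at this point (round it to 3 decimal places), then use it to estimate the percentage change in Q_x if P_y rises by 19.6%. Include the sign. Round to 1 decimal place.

-27.0%

At P_x = 26, P_y = 4.79: Q_x = 54.276.
∂Q_x/∂P_y = -0.6P_x = -15.6000.
ε = (∂Q_x/∂P_y)(P_y/Q_x) = -15.6000 × 4.79/54.276 ≈ -1.377.
%ΔQ_x ≈ ε × %ΔP_y = -1.377 × (19.6%) = -27.0%.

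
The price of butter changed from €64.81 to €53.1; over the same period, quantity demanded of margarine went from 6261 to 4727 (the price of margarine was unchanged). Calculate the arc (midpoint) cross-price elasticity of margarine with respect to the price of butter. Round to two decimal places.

1.41

ΔQ_A = 4727 − 6261 = -1534; ΔP_B = 53.1 − 64.81 = -11.71.
Midpoints: Q̄_A = 5494.0, P̄_B = 58.95.
ε = (ΔQ_A/Q̄_A)/(ΔP_B/P̄_B) = (-1534/5494.0)/(-11.71/58.95) ≈ 1.41.
ε > 0: margarine and butter are substitutes.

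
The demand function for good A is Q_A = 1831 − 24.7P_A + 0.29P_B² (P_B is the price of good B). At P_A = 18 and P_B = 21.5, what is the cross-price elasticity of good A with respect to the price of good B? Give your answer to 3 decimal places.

0.176

At P_A = 18 and P_B = 21.5: Q_A = 1520.453.
∂Q_A/∂P_B = 0.58P_B = 0.58(21.5) = 12.4700.
ε = (∂Q_A/∂P_B)(P_B/Q_A) = 12.4700 × (21.5/1520.453) ≈ 0.176.
ε > 0: substitutes.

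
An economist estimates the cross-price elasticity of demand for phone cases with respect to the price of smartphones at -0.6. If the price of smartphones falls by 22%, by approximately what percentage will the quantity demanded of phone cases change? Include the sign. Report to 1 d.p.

13.2%

%ΔQ ≈ ε × %ΔP of smartphones = -0.6 × (-22%) = 13.2%.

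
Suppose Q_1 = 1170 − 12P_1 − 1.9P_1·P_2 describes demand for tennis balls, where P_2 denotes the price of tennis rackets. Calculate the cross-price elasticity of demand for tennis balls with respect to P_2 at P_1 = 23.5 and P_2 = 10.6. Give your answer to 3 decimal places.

-1.141

At P_1 = 23.5 and P_2 = 10.6: Q_1 = 414.71.
∂Q_1/∂P_2 = -1.9P_1 = -1.9(23.5) = -44.6500.
ε = (∂Q_1/∂P_2)(P_2/Q_1) = -44.6500 × (10.6/414.71) ≈ -1.141.
ε < 0: complements.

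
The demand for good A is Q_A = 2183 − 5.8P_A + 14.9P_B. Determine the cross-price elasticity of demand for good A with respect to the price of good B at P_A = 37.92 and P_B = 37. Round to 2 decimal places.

0.22

At P_A = 37.92 and P_B = 37: Q_A = 2514.364.
∂Q_A/∂P_B = 14.9.
ε = (∂Q_A/∂P_B)(P_B/Q_A) = 14.9 × (37/2514.364) ≈ 0.22.
Since ε > 0, good A and good B are substitutes.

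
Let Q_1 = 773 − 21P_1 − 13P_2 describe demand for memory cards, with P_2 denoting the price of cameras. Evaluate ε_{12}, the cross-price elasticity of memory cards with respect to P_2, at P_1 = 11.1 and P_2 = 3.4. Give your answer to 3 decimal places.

-0.089

At P_1 = 11.1 and P_2 = 3.4: Q_1 = 495.7.
∂Q_1/∂P_2 = -13.
ε = (∂Q_1/∂P_2)(P_2/Q_1) = -13 × (3.4/495.7) ≈ -0.089.
Since ε < 0, memory cards and cameras are complements.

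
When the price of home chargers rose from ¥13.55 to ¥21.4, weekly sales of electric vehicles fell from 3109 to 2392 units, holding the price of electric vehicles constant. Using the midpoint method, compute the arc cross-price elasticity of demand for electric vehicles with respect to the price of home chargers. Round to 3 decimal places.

ΔQ_A = 2392 − 3109 = -717; ΔP_B = 21.4 − 13.55 = 7.85.
Midpoints: Q̄_A = 2750.5, P̄_B = 17.48.
ε = (ΔQ_A/Q̄_A)/(ΔP_B/P̄_B) = (-717/2750.5)/(7.85/17.48) ≈ -0.580.

-0.580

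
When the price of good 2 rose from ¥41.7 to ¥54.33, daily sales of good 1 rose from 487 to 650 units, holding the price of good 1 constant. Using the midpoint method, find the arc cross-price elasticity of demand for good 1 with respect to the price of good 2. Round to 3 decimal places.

ΔQ_1 = 650 − 487 = 163; ΔP_2 = 54.33 − 41.7 = 12.63.
Midpoints: Q̄_1 = 568.5, P̄_2 = 48.02.
ε = (ΔQ_1/Q̄_1)/(ΔP_2/P̄_2) = (163/568.5)/(12.63/48.02) ≈ 1.090.

1.090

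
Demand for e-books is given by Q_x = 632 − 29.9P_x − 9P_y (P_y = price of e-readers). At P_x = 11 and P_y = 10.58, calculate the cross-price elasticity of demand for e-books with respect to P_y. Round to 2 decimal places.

At P_x = 11 and P_y = 10.58: Q_x = 207.88.
∂Q_x/∂P_y = -9.
ε = (∂Q_x/∂P_y)(P_y/Q_x) = -9 × (10.58/207.88) ≈ -0.46.
Since ε < 0, e-books and e-readers are complements.

-0.46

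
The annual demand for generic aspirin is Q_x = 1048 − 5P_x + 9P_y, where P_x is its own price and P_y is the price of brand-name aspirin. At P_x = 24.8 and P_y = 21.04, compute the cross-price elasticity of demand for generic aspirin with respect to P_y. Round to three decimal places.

At P_x = 24.8 and P_y = 21.04: Q_x = 1113.36.
∂Q_x/∂P_y = 9.
ε = (∂Q_x/∂P_y)(P_y/Q_x) = 9 × (21.04/1113.36) ≈ 0.170.

0.170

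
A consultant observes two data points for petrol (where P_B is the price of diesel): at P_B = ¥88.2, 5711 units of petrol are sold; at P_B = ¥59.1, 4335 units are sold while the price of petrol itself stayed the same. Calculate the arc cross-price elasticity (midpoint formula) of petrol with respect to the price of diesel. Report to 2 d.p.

ΔQ_A = 4335 − 5711 = -1376; ΔP_B = 59.1 − 88.2 = -29.1.
Midpoints: Q̄_A = 5023.0, P̄_B = 73.65.
ε = (ΔQ_A/Q̄_A)/(ΔP_B/P̄_B) = (-1376/5023.0)/(-29.1/73.65) ≈ 0.69.
ε > 0: petrol and diesel are substitutes.

0.69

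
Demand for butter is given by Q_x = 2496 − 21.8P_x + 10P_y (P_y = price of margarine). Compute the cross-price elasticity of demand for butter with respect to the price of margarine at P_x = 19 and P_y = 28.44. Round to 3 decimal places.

0.120

At P_x = 19 and P_y = 28.44: Q_x = 2366.2.
∂Q_x/∂P_y = 10.
ε = (∂Q_x/∂P_y)(P_y/Q_x) = 10 × (28.44/2366.2) ≈ 0.120.
Since ε > 0, butter and margarine are substitutes.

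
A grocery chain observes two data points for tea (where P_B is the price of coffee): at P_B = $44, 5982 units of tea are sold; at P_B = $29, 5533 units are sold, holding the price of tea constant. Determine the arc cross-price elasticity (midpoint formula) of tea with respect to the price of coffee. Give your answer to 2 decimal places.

0.19

ΔQ_A = 5533 − 5982 = -449; ΔP_B = 29 − 44 = -15.
Midpoints: Q̄_A = 5757.5, P̄_B = 36.50.
ε = (ΔQ_A/Q̄_A)/(ΔP_B/P̄_B) = (-449/5757.5)/(-15/36.50) ≈ 0.19.
ε > 0: tea and coffee are substitutes.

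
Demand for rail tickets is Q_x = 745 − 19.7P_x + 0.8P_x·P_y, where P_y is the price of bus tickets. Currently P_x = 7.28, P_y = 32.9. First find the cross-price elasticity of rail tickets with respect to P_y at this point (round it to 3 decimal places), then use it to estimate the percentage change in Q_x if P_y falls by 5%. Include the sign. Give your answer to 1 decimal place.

At P_x = 7.28, P_y = 32.9: Q_x = 793.194.
∂Q_x/∂P_y = 0.8P_x = 5.8240.
ε = (∂Q_x/∂P_y)(P_y/Q_x) = 5.8240 × 32.9/793.194 ≈ 0.242.
%ΔQ_x ≈ ε × %ΔP_y = 0.242 × (-5%) = -1.2%.

-1.2%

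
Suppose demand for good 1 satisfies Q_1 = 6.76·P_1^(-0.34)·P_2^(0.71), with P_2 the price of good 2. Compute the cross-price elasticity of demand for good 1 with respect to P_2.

In a log-linear (constant-elasticity) demand function, the coefficient on the exponent of P_2 is the cross-price elasticity.
ε = 0.71. Positive, so good 1 and good 2 are substitutes.

0.71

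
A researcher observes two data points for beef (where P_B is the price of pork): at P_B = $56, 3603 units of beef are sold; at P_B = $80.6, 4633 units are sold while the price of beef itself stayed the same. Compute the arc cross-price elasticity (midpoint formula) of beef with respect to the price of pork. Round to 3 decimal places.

0.694

ΔQ_A = 4633 − 3603 = 1030; ΔP_B = 80.6 − 56 = 24.6.
Midpoints: Q̄_A = 4118.0, P̄_B = 68.30.
ε = (ΔQ_A/Q̄_A)/(ΔP_B/P̄_B) = (1030/4118.0)/(24.6/68.30) ≈ 0.694.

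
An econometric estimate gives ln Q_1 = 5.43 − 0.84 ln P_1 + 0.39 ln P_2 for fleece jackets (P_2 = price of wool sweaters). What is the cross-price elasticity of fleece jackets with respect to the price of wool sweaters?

0.39

In a log-linear (constant-elasticity) demand function, the coefficient on ln P_2 is the cross-price elasticity.
ε = 0.39. Positive, so fleece jackets and wool sweaters are substitutes.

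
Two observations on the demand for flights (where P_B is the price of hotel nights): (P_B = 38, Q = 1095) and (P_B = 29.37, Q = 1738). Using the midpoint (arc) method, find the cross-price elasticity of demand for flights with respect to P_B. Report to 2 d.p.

-1.77

ΔQ_A = 1738 − 1095 = 643; ΔP_B = 29.37 − 38 = -8.63.
Midpoints: Q̄_A = 1416.5, P̄_B = 33.69.
ε = (ΔQ_A/Q̄_A)/(ΔP_B/P̄_B) = (643/1416.5)/(-8.63/33.69) ≈ -1.77.
ε < 0: flights and hotel nights are complements.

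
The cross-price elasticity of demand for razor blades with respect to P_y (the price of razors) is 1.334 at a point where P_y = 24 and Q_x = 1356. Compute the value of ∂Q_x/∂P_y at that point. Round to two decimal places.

75.37

ε = (∂Q_x/∂P_y)·(P_y/Q_x) ⇒ ∂Q_x/∂P_y = ε·Q_x/P_y = 1.334 × 1356/24 ≈ 75.37.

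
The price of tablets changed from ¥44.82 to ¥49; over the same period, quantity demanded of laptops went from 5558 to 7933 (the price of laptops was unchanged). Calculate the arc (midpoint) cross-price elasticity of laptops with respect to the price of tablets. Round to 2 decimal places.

3.95

ΔQ_A = 7933 − 5558 = 2375; ΔP_B = 49 − 44.82 = 4.18.
Midpoints: Q̄_A = 6745.5, P̄_B = 46.91.
ε = (ΔQ_A/Q̄_A)/(ΔP_B/P̄_B) = (2375/6745.5)/(4.18/46.91) ≈ 3.95.
ε > 0: laptops and tablets are substitutes.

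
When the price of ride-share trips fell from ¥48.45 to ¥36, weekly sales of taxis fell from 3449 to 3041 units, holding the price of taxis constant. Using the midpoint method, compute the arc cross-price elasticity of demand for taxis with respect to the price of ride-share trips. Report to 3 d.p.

0.426

ΔQ_A = 3041 − 3449 = -408; ΔP_B = 36 − 48.45 = -12.45.
Midpoints: Q̄_A = 3245.0, P̄_B = 42.23.
ε = (ΔQ_A/Q̄_A)/(ΔP_B/P̄_B) = (-408/3245.0)/(-12.45/42.23) ≈ 0.426.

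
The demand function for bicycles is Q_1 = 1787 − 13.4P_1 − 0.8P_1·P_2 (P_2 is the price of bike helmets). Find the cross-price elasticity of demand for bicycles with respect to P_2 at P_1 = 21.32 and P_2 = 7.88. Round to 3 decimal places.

At P_1 = 21.32 and P_2 = 7.88: Q_1 = 1366.911.
∂Q_1/∂P_2 = -0.8P_1 = -0.8(21.32) = -17.0560.
ε = (∂Q_1/∂P_2)(P_2/Q_1) = -17.0560 × (7.88/1366.911) ≈ -0.098.

-0.098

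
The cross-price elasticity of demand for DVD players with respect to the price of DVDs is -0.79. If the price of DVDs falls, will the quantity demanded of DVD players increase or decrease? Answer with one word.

ε < 0 and the price of DVDs falls, so the quantity of DVD players moves in the opposite direction: it increases.

increase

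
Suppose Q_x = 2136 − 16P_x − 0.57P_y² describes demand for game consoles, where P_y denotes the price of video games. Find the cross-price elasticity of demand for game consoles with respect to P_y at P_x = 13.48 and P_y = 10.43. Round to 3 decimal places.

At P_x = 13.48 and P_y = 10.43: Q_x = 1858.313.
∂Q_x/∂P_y = -1.14P_y = -1.14(10.43) = -11.8902.
ε = (∂Q_x/∂P_y)(P_y/Q_x) = -11.8902 × (10.43/1858.313) ≈ -0.067.

-0.067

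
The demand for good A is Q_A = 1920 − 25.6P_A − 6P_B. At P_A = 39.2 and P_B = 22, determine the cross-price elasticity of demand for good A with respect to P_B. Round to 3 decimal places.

At P_A = 39.2 and P_B = 22: Q_A = 784.48.
∂Q_A/∂P_B = -6.
ε = (∂Q_A/∂P_B)(P_B/Q_A) = -6 × (22/784.48) ≈ -0.168.
Since ε < 0, good A and good B are complements.

-0.168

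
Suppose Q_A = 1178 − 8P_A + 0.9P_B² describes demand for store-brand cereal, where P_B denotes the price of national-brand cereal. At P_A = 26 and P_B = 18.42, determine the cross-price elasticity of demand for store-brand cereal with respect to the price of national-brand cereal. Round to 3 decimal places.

0.479

At P_A = 26 and P_B = 18.42: Q_A = 1275.367.
∂Q_A/∂P_B = 1.8P_B = 1.8(18.42) = 33.1560.
ε = (∂Q_A/∂P_B)(P_B/Q_A) = 33.1560 × (18.42/1275.367) ≈ 0.479.
ε > 0: substitutes.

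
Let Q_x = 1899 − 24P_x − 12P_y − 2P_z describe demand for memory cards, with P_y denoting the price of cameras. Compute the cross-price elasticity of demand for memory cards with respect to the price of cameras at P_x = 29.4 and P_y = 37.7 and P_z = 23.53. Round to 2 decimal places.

At P_x = 29.4 and P_y = 37.7 and P_z = 23.53: Q_x = 693.94.
∂Q_x/∂P_y = -12.
ε = (∂Q_x/∂P_y)(P_y/Q_x) = -12 × (37.7/693.94) ≈ -0.65.

-0.65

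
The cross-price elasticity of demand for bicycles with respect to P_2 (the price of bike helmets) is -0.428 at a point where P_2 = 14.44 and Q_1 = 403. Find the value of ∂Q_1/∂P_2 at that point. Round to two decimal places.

ε = (∂Q_1/∂P_2)·(P_2/Q_1) ⇒ ∂Q_1/∂P_2 = ε·Q_1/P_2 = -0.428 × 403/14.44 ≈ -11.94.

-11.94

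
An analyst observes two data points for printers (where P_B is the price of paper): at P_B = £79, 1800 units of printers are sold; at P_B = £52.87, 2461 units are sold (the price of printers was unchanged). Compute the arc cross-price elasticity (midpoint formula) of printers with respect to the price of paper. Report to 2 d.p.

ΔQ_A = 2461 − 1800 = 661; ΔP_B = 52.87 − 79 = -26.13.
Midpoints: Q̄_A = 2130.5, P̄_B = 65.94.
ε = (ΔQ_A/Q̄_A)/(ΔP_B/P̄_B) = (661/2130.5)/(-26.13/65.94) ≈ -0.78.
ε < 0: printers and paper are complements.

-0.78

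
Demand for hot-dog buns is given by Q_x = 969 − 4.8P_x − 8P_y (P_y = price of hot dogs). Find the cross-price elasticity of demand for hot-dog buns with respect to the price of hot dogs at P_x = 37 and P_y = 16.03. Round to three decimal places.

At P_x = 37 and P_y = 16.03: Q_x = 663.16.
∂Q_x/∂P_y = -8.
ε = (∂Q_x/∂P_y)(P_y/Q_x) = -8 × (16.03/663.16) ≈ -0.193.

-0.193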